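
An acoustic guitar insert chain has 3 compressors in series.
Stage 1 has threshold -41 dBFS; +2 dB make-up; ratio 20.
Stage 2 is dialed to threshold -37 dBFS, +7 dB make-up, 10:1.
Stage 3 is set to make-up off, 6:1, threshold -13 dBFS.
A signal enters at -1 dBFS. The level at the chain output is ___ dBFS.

-30 dBFS

Stage 1: 40 dB above -41 dBFS, reduced 20:1 to 2 dB above → -39 dBFS; +2 dB make-up → -37 dBFS.
Stage 2: -37 dBFS is at or below the -37 dBFS threshold — no compression; make-up brings it to -30 dBFS.
Stage 3: -30 dBFS ≤ -13 dBFS, so stage 3 doesn't engage; output -30 dBFS.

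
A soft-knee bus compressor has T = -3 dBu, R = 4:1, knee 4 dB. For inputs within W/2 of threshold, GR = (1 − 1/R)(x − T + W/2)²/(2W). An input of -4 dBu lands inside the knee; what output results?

-4.09375 dBu

x − T + W/2 = -4 − (-3) + 2 = 1.
GR = (1 − 1/4) × 1² / 8 = 0.75 × 1 / 8 = 0.09375 dB.
Output = -4 − 0.09375 = -4.09375 dBu.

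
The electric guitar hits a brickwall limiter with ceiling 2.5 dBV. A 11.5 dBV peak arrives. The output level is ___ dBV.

2.5 dBV

At ∞:1, everything above 2.5 dBV is held at the ceiling.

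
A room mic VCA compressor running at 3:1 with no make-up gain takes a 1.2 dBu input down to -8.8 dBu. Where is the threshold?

Gain reduction = 1.2 − (-8.8) = 10 dB; output overshoot = GR / (R − 1) = 10 / 2 = 5 dB.
Threshold = output − output overshoot = -8.8 − 5 = -13.8 dBu.

-13.8 dBu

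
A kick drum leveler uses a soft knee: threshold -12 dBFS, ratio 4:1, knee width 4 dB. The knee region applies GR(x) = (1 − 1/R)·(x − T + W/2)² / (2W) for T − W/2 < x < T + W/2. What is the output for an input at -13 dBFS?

-13.09375 dBFS

x − T + W/2 = -13 − (-12) + 2 = 1.
GR = (1 − 1/4) × 1² / 8 = 0.75 × 1 / 8 = 0.09375 dB.
Output = -13 − 0.09375 = -13.09375 dBFS.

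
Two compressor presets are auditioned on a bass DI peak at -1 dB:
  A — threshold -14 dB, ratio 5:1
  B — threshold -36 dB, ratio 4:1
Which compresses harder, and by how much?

A: GR = 13 − 13/5 = 10.4 dB.
B: GR = 35 − 35/4 = 26.25 dB.
Difference: 15.85 dB in favour of B.

B, by 15.85 dB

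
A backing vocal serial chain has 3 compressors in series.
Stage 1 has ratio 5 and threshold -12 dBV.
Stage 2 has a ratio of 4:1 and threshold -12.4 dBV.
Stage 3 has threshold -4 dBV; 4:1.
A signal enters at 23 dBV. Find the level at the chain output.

Stage 1: overshoot 35 dB → 35/5 = 7 dB → -5 dBV.
Stage 2: 7.4 dB above -12.4 dBV, reduced 4:1 to 1.85 dB above → -10.55 dBV.
Stage 3: below threshold (-10.55 ≤ -4); passes unchanged; output -10.55 dBV.

-10.55 dBV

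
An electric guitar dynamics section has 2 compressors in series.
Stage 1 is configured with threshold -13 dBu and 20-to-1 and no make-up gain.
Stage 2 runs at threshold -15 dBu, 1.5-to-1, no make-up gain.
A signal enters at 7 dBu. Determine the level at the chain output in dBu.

Stage 1: 7 dBu is 20 dB over -13 dBu; at 20:1 that becomes 1 dB over, giving -12 dBu.
Stage 2: overshoot 3 dB → 3/1.5 = 2 dB → -13 dBu.

-13 dBu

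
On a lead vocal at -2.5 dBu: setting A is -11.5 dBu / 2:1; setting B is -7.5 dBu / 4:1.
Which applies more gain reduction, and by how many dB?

A, by 0.75 dB

A: overshoot 9 dB → output overshoot 4.5 dB → GR 4.5 dB.
B: overshoot 5 dB → output overshoot 1.25 dB → GR 3.75 dB.
A reduces 0.75 dB more.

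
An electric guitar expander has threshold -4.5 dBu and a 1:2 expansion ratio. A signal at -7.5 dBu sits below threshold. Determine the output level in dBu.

-10.5 dBu

The input is 3 dB below the -4.5 dBu threshold.
A 1:2 expander multiplies undershoot by 2: 3 × 2 = 6 dB below threshold.
Output = -4.5 − 6 = -10.5 dBu.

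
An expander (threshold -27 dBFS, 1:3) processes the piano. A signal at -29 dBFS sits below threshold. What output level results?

The input is 2 dB below the -27 dBFS threshold.
A 1:3 expander multiplies undershoot by 3: 2 × 3 = 6 dB below threshold.
Output = -27 − 6 = -33 dBFS.

-33 dBFS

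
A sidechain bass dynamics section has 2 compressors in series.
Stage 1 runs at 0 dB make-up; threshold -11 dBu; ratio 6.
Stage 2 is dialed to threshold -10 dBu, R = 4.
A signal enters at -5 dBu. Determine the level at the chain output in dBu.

-10 dBu

Stage 1: -5 dBu is 6 dB over -11 dBu; at 6:1 that becomes 1 dB over, giving -10 dBu.
Stage 2: -10 dBu ≤ -10 dBu, so stage 2 doesn't engage; output -10 dBu.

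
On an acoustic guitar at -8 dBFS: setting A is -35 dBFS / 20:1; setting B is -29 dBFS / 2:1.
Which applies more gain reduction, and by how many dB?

A: 27 dB over, compressed to 1.35 dB over, so 25.65 dB of GR.
B: 21 dB over, compressed to 10.5 dB over, so 10.5 dB of GR.
A applies 15.15 dB more gain reduction.

A, by 15.15 dB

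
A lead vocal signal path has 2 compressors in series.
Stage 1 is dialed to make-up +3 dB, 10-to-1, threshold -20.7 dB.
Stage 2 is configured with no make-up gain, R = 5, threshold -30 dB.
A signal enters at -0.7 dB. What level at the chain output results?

Stage 1: 20 dB above -20.7 dB, reduced 10:1 to 2 dB above → -18.7 dB; +3 dB make-up → -15.7 dB.
Stage 2: overshoot 14.3 dB → 14.3/5 = 2.86 dB → -27.14 dB.

-27.14 dB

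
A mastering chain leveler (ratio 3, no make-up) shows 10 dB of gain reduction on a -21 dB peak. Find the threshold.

Gain reduction = -21 − (-31) = 10 dB; output overshoot = GR / (R − 1) = 10 / 2 = 5 dB.
Threshold = output − output overshoot = -31 − 5 = -36 dB.

-36 dB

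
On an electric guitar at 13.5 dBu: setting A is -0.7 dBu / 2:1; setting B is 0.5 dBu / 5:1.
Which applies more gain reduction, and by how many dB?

B, by 3.3 dB

A: GR = 14.2 − 14.2/2 = 7.1 dB.
B: GR = 13 − 13/5 = 10.4 dB.
Difference: 3.3 dB in favour of B.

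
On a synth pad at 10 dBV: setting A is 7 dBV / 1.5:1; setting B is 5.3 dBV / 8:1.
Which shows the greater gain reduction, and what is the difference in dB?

A: overshoot 3 dB → output overshoot 2 dB → GR 1 dB.
B: overshoot 4.7 dB → output overshoot 0.5875 dB → GR 4.1125 dB.
Difference: 3.1125 dB in favour of B.

B, by 3.1125 dB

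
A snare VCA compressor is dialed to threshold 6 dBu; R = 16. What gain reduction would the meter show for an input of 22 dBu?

15 dB

The signal is 16 dB above threshold.
After 16:1 compression the overshoot becomes 16/16 = 1 dB.
So the signal is attenuated by 16 − 1 = 15 dB.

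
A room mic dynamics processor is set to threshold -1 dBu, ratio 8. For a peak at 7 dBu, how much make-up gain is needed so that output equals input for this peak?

7 dB

The peak compresses to -1 + 8/8 = 0 dBu.
To reach 7 dBu requires 7 − 0 = 7 dB of make-up.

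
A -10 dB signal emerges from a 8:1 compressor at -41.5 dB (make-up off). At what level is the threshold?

Let T be the threshold. Output overshoot = (input overshoot)/R, so -41.5 − T = (-10 − T)/8.
8·(-41.5 − T) = -10 − T → 7·T = -332 − (-10) = -322.
T = -322/7 = -46 dB.

-46 dB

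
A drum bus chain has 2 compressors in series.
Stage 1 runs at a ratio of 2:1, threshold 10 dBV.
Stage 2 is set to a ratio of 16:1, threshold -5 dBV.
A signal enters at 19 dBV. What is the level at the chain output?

Stage 1: 19 dBV is 9 dB over 10 dBV; at 2:1 that becomes 4.5 dB over, giving 14.5 dBV.
Stage 2: overshoot 19.5 dB → 19.5/16 = 1.21875 dB → -3.78125 dBV.

-3.78125 dBV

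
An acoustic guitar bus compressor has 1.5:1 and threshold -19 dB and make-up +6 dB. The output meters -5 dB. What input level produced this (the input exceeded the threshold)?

-7 dB

Stripping the +6 dB make-up gives -11 dB at the gain stage.
Post-compression overshoot = -11 − (-19) = 8 dB.
Undo the ratio: input overshoot = 8 × 1.5 = 12 dB, giving input = -7 dB.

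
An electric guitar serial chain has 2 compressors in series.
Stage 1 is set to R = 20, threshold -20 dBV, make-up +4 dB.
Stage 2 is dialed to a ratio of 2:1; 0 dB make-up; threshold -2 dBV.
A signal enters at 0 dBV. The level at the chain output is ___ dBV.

-15 dBV

Stage 1: 0 dBV is 20 dB over -20 dBV; at 20:1 that becomes 1 dB over, giving -19 dBV; +4 dB make-up → -15 dBV.
Stage 2: -15 dBV is at or below the -2 dBV threshold — no compression; output -15 dBV.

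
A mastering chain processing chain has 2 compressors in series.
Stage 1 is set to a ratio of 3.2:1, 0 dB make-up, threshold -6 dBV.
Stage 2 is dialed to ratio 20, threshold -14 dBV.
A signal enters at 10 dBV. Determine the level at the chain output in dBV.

Stage 1: 10 dBV is 16 dB over -6 dBV; at 3.2:1 that becomes 5 dB over, giving -1 dBV.
Stage 2: overshoot 13 dB → 13/20 = 0.65 dB → -13.35 dBV.

-13.35 dBV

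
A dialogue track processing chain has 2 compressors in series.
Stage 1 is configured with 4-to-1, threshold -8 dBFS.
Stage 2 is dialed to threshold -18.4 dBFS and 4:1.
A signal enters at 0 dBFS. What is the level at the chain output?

-15.3 dBFS

Stage 1: 8 dB above -8 dBFS, reduced 4:1 to 2 dB above → -6 dBFS.
Stage 2: overshoot 12.4 dB → 12.4/4 = 3.1 dB → -15.3 dBFS.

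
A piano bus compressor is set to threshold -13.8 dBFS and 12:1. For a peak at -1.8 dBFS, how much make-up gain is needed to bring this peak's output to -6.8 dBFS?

6 dB

The peak compresses to -13.8 + 12/12 = -12.8 dBFS.
To reach -6.8 dBFS requires -6.8 − (-12.8) = 6 dB of make-up.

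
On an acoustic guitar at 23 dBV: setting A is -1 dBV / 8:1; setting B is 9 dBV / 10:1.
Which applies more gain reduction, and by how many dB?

A: GR = 24 − 24/8 = 21 dB.
B: GR = 14 − 14/10 = 12.6 dB.
A reduces 8.4 dB more.

A, by 8.4 dB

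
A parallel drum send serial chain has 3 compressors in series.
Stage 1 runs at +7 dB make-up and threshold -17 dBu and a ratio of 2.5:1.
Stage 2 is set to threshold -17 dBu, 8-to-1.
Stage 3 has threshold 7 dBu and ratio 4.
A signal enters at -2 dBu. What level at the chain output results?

Stage 1: 15 dB above -17 dBu, reduced 2.5:1 to 6 dB above → -11 dBu; +7 dB make-up → -4 dBu.
Stage 2: -4 dBu is 13 dB over -17 dBu; at 8:1 that becomes 1.625 dB over, giving -15.375 dBu.
Stage 3: -15.375 dBu is at or below the 7 dBu threshold — no compression; output -15.375 dBu.

-15.375 dBu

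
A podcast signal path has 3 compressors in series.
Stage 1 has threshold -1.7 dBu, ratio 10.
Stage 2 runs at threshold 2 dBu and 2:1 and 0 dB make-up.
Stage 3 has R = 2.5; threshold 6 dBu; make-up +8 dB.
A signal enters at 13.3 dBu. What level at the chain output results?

Stage 1: overshoot 15 dB → 15/10 = 1.5 dB → -0.2 dBu.
Stage 2: below threshold (-0.2 ≤ 2); passes unchanged; output -0.2 dBu.
Stage 3: below threshold (-0.2 ≤ 6); passes unchanged; make-up brings it to 7.8 dBu.

7.8 dBu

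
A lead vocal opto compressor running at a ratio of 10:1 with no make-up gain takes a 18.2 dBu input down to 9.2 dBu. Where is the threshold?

8.2 dBu

Let T be the threshold. Output overshoot = (input overshoot)/R, so 9.2 − T = (18.2 − T)/10.
10·(9.2 − T) = 18.2 − T → 9·T = 92 − 18.2 = 73.8.
T = 73.8/9 = 8.2 dBu.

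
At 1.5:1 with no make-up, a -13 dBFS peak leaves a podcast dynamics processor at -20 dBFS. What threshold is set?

-34 dBFS

Let T be the threshold. Output overshoot = (input overshoot)/R, so -20 − T = (-13 − T)/1.5.
1.5·(-20 − T) = -13 − T → 0.5·T = -30 − (-13) = -17.
T = -17/0.5 = -34 dBFS.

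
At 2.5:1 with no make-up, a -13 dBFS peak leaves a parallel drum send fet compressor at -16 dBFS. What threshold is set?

Let T be the threshold. Output overshoot = (input overshoot)/R, so -16 − T = (-13 − T)/2.5.
2.5·(-16 − T) = -13 − T → 1.5·T = -40 − (-13) = -27.
T = -27/1.5 = -18 dBFS.

-18 dBFS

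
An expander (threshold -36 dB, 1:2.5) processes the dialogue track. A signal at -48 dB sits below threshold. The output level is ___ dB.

-66 dB

The input is 12 dB below the -36 dB threshold.
A 1:2.5 expander multiplies undershoot by 2.5: 12 × 2.5 = 30 dB below threshold.
Output = -36 − 30 = -66 dB.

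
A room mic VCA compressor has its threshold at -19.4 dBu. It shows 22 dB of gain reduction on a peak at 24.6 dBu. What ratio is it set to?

2:1

Input overshoot = 24.6 − (-19.4) = 44 dB.
Output overshoot = 44 − 22 = 22 dB.
Ratio = input overshoot / output overshoot = 44 / 22 = 2.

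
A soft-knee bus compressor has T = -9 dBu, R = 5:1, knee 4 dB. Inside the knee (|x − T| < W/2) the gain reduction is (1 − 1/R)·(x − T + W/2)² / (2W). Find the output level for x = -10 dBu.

x − T + W/2 = -10 − (-9) + 2 = 1.
GR = (1 − 1/5) × 1² / 8 = 0.8 × 1 / 8 = 0.1 dB.
Output = -10 − 0.1 = -10.1 dBu.

-10.1 dBu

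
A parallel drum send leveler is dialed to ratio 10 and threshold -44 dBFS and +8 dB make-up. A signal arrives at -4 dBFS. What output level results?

The input is 40 dB above the -44 dBFS threshold.
10:1 compression reduces that to 40/10 = 4 dB over.
That puts the output at -40 dBFS; make-up adds 8 dB, giving -32 dBFS.

-32 dBFS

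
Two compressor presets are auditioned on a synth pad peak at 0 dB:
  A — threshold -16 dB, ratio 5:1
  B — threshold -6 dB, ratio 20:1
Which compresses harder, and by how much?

A: overshoot 16 dB → output overshoot 3.2 dB → GR 12.8 dB.
B: overshoot 6 dB → output overshoot 0.3 dB → GR 5.7 dB.
A reduces 7.1 dB more.

A, by 7.1 dB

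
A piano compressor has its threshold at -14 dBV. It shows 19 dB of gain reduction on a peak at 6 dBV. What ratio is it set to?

20:1

Input overshoot = 6 − (-14) = 20 dB.
Output overshoot = 20 − 19 = 1 dB.
Ratio = input overshoot / output overshoot = 20 / 1 = 20.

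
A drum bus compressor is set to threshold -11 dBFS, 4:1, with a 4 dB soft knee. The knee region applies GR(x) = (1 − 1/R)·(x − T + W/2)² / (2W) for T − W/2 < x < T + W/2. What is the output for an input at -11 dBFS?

x − T + W/2 = -11 − (-11) + 2 = 2.
GR = (1 − 1/4) × 2² / 8 = 0.75 × 4 / 8 = 0.375 dB.
Output = -11 − 0.375 = -11.375 dBFS.

-11.375 dBFS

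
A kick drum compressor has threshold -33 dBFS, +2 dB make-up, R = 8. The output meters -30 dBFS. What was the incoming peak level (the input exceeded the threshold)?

Before make-up, the level was -30 − 2 = -32 dBFS.
That's 1 dB above the -33 dBFS threshold.
Before 8:1 compression the overshoot was 1 × 8 = 8 dB, so input = -33 + 8 = -25 dBFS.

-25 dBFS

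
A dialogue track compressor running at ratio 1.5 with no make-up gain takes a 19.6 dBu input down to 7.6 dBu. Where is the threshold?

-16.4 dBu

Gain reduction = 19.6 − 7.6 = 12 dB; output overshoot = GR / (R − 1) = 12 / 0.5 = 24 dB.
Threshold = output − output overshoot = 7.6 − 24 = -16.4 dBu.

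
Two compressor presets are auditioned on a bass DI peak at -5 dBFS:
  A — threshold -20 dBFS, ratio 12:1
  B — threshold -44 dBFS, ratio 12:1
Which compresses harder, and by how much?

B, by 22 dB

A: 15 dB over, compressed to 1.25 dB over, so 13.75 dB of GR.
B: 39 dB over, compressed to 3.25 dB over, so 35.75 dB of GR.
B applies 22 dB more gain reduction.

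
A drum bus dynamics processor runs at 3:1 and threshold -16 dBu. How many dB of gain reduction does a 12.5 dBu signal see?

Overshoot = 12.5 − (-16) = 28.5 dB.
At 3:1, output sits 28.5/3 = 9.5 dB above threshold.
Gain reduction = 28.5 − 9.5 = 19 dB.

19 dB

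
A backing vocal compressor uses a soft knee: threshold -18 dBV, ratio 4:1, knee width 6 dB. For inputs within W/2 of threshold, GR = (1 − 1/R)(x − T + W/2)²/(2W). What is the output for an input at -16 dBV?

x − T + W/2 = -16 − (-18) + 3 = 5.
GR = (1 − 1/4) × 5² / 12 = 0.75 × 25 / 12 = 1.5625 dB.
Output = -16 − 1.5625 = -17.5625 dBV.

-17.5625 dBV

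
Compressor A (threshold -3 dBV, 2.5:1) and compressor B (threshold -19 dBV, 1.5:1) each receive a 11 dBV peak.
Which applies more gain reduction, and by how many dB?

A: 14 dB over, compressed to 5.6 dB over, so 8.4 dB of GR.
B: 30 dB over, compressed to 20 dB over, so 10 dB of GR.
B reduces 1.6 dB more.

B, by 1.6 dB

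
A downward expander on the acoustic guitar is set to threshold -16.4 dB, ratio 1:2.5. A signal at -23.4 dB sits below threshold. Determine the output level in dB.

Undershoot = (-16.4) − (-23.4) = 7 dB.
At 1:2.5, that expands to 17.5 dB under threshold.
Output = -16.4 − 17.5 = -33.9 dB.

-33.9 dB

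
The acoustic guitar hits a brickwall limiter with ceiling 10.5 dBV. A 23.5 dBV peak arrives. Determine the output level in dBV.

A brickwall limiter is an ∞:1 compressor: any input above the ceiling is clamped to 10.5 dBV.

10.5 dBV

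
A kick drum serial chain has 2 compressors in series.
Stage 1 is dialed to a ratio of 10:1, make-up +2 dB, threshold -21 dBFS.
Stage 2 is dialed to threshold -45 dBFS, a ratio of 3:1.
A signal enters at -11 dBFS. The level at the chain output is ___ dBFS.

Stage 1: -11 dBFS is 10 dB over -21 dBFS; at 10:1 that becomes 1 dB over, giving -20 dBFS; +2 dB make-up → -18 dBFS.
Stage 2: -18 dBFS is 27 dB over -45 dBFS; at 3:1 that becomes 9 dB over, giving -36 dBFS.

-36 dBFS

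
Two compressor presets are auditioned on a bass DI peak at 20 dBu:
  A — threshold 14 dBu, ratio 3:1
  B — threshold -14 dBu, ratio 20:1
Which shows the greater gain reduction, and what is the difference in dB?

A: overshoot 6 dB → output overshoot 2 dB → GR 4 dB.
B: overshoot 34 dB → output overshoot 1.7 dB → GR 32.3 dB.
Difference: 28.3 dB in favour of B.

B, by 28.3 dB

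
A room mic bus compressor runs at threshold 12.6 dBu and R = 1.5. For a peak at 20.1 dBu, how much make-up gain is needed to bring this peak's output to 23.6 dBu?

6 dB

The peak compresses to 12.6 + 7.5/1.5 = 17.6 dBu.
To reach 23.6 dBu requires 23.6 − 17.6 = 6 dB of make-up.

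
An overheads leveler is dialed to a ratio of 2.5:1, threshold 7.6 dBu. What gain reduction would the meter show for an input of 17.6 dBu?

Overshoot = 17.6 − 7.6 = 10 dB.
After 2.5:1 compression the overshoot becomes 10/2.5 = 4 dB.
Gain reduction = 10 − 4 = 6 dB.

6 dB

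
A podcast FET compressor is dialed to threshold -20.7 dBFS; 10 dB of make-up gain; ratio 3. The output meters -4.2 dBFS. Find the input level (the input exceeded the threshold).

Before make-up, the level was -4.2 − 10 = -14.2 dBFS.
That's 6.5 dB above the -20.7 dBFS threshold.
Undo the ratio: input overshoot = 6.5 × 3 = 19.5 dB, giving input = -1.2 dBFS.

-1.2 dBFS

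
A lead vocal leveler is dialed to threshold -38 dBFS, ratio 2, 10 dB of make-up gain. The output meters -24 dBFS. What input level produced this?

-30 dBFS

Stripping the +10 dB make-up gives -34 dBFS at the gain stage.
The compressed level sits -34 − (-38) = 4 dB over threshold.
Before 2:1 compression the overshoot was 4 × 2 = 8 dB, so input = -38 + 8 = -30 dBFS.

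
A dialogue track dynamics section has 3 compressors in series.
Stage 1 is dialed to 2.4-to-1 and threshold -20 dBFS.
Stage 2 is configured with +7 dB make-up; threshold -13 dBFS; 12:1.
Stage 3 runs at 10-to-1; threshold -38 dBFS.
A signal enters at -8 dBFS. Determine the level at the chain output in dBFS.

Stage 1: overshoot 12 dB → 12/2.4 = 5 dB → -15 dBFS.
Stage 2: -15 dBFS is at or below the -13 dBFS threshold — no compression; make-up brings it to -8 dBFS.
Stage 3: 30 dB above -38 dBFS, reduced 10:1 to 3 dB above → -35 dBFS.

-35 dBFS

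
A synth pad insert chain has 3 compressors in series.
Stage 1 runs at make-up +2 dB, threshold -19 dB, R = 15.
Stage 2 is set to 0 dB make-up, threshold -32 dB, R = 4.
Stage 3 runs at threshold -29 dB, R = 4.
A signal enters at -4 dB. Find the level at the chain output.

Stage 1: -4 dB is 15 dB over -19 dB; at 15:1 that becomes 1 dB over, giving -18 dB; +2 dB make-up → -16 dB.
Stage 2: overshoot 16 dB → 16/4 = 4 dB → -28 dB.
Stage 3: overshoot 1 dB → 1/4 = 0.25 dB → -28.75 dB.

-28.75 dB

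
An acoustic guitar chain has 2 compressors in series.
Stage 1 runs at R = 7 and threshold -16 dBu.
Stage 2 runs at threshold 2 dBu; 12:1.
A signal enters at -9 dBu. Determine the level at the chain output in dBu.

-15 dBu

Stage 1: overshoot 7 dB → 7/7 = 1 dB → -15 dBu.
Stage 2: -15 dBu ≤ 2 dBu, so stage 2 doesn't engage; output -15 dBu.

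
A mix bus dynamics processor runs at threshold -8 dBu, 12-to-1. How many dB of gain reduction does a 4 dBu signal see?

The signal is 12 dB above threshold.
After 12:1 compression the overshoot becomes 12/12 = 1 dB.
So the signal is attenuated by 12 − 1 = 11 dB.

11 dB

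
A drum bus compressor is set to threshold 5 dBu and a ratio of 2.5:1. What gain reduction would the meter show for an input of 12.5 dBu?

12.5 dBu exceeds the threshold by 7.5 dB.
At 2.5:1, output sits 7.5/2.5 = 3 dB above threshold.
So the signal is attenuated by 7.5 − 3 = 4.5 dB.

4.5 dB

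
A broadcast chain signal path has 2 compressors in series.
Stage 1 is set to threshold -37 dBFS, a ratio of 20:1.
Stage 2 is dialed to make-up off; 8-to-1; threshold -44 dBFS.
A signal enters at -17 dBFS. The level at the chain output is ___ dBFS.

-43 dBFS

Stage 1: 20 dB above -37 dBFS, reduced 20:1 to 1 dB above → -36 dBFS.
Stage 2: overshoot 8 dB → 8/8 = 1 dB → -43 dBFS.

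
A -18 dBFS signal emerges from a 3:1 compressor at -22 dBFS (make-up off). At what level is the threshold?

-24 dBFS

Input is 6 dB above T (since output overshoot × R = input overshoot: (-22 − T)·3 = -18 − T gives T = -24 dBFS).
Check: -24 + (-18 − (-24))/3 = -24 + 2 = -22 dBFS. ✓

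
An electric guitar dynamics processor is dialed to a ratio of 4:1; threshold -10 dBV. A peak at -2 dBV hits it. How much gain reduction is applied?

The signal is 8 dB above threshold.
After 4:1 compression the overshoot becomes 8/4 = 2 dB.
Gain reduction = 8 − 2 = 6 dB.

6 dB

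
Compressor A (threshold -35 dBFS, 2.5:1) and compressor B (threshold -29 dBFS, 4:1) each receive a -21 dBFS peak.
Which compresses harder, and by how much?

A, by 2.4 dB

A: GR = 14 − 14/2.5 = 8.4 dB.
B: GR = 8 − 8/4 = 6 dB.
A applies 2.4 dB more gain reduction.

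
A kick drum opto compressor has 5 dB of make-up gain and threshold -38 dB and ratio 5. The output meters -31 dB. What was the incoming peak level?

Remove make-up: -31 − 5 = -36 dB.
That's 2 dB above the -38 dB threshold.
Before 5:1 compression the overshoot was 2 × 5 = 10 dB, so input = -38 + 10 = -28 dB.

-28 dB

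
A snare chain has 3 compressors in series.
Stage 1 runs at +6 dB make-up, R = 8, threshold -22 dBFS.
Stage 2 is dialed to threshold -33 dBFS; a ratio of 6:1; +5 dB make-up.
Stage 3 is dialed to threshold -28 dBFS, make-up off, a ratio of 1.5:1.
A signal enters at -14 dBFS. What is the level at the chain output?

Stage 1: 8 dB above -22 dBFS, reduced 8:1 to 1 dB above → -21 dBFS; +6 dB make-up → -15 dBFS.
Stage 2: -15 dBFS is 18 dB over -33 dBFS; at 6:1 that becomes 3 dB over, giving -30 dBFS; +5 dB make-up → -25 dBFS.
Stage 3: -25 dBFS is 3 dB over -28 dBFS; at 1.5:1 that becomes 2 dB over, giving -26 dBFS.

-26 dBFS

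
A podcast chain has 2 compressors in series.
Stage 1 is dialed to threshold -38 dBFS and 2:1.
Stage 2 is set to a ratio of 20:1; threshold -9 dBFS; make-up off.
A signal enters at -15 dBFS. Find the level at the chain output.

Stage 1: overshoot 23 dB → 23/2 = 11.5 dB → -26.5 dBFS.
Stage 2: -26.5 dBFS is at or below the -9 dBFS threshold — no compression; output -26.5 dBFS.

-26.5 dBFS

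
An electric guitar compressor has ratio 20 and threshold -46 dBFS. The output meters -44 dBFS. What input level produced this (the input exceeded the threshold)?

-6 dBFS

The compressed level sits -44 − (-46) = 2 dB over threshold.
Input overshoot = R × output overshoot = 40 dB → input = -46 + 40 = -6 dBFS.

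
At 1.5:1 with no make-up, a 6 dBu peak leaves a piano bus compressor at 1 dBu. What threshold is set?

Let T be the threshold. Output overshoot = (input overshoot)/R, so 1 − T = (6 − T)/1.5.
1.5·(1 − T) = 6 − T → 0.5·T = 1.5 − 6 = -4.5.
T = -4.5/0.5 = -9 dBu.

-9 dBu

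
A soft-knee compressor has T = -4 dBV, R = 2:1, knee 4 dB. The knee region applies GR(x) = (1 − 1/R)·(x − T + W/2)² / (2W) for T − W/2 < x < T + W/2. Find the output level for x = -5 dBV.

-5.0625 dBV

x − T + W/2 = -5 − (-4) + 2 = 1.
GR = (1 − 1/2) × 1² / 8 = 0.5 × 1 / 8 = 0.0625 dB.
Output = -5 − 0.0625 = -5.0625 dBV.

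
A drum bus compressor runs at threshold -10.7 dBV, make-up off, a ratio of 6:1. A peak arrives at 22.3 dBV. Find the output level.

Overshoot: 22.3 − (-10.7) = 33 dB.
At 6:1 the overshoot is divided by 6, leaving 5.5 dB above threshold.
That puts the output at -5.2 dBV.

-5.2 dBV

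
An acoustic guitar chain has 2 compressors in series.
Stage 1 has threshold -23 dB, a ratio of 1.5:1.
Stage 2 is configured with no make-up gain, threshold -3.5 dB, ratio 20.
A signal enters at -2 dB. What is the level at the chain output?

Stage 1: overshoot 21 dB → 21/1.5 = 14 dB → -9 dB.
Stage 2: below threshold (-9 ≤ -3.5); passes unchanged; output -9 dB.

-9 dB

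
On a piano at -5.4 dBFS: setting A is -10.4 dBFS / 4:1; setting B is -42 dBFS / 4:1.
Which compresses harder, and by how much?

B, by 23.7 dB

A: GR = 5 − 5/4 = 3.75 dB.
B: GR = 36.6 − 36.6/4 = 27.45 dB.
Difference: 23.7 dB in favour of B.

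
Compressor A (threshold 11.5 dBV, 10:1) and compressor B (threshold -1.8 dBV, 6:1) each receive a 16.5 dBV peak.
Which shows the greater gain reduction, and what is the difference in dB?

B, by 10.75 dB

A: overshoot 5 dB → output overshoot 0.5 dB → GR 4.5 dB.
B: overshoot 18.3 dB → output overshoot 3.05 dB → GR 15.25 dB.
Difference: 10.75 dB in favour of B.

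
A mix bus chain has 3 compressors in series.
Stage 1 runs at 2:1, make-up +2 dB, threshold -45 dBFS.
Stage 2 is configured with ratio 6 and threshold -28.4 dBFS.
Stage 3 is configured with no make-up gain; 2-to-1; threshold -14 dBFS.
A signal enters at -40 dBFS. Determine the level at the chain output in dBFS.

Stage 1: 5 dB above -45 dBFS, reduced 2:1 to 2.5 dB above → -42.5 dBFS; +2 dB make-up → -40.5 dBFS.
Stage 2: -40.5 dBFS ≤ -28.4 dBFS, so stage 2 doesn't engage; output -40.5 dBFS.
Stage 3: -40.5 dBFS is at or below the -14 dBFS threshold — no compression; output -40.5 dBFS.

-40.5 dBFS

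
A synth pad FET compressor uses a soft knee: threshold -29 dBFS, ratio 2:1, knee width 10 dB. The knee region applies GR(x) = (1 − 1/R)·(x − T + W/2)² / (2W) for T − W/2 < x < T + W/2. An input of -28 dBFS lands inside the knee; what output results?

-28.9 dBFS

x − T + W/2 = -28 − (-29) + 5 = 6.
GR = (1 − 1/2) × 6² / 20 = 0.5 × 36 / 20 = 0.9 dB.
Output = -28 − 0.9 = -28.9 dBFS.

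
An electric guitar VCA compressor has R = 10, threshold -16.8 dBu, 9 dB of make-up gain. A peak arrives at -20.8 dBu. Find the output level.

-11.8 dBu

-20.8 dBu is 4 dB below the -16.8 dBu threshold, so no gain reduction is applied.
Make-up gain adds 9 dB: -20.8 + 9 = -11.8 dBu.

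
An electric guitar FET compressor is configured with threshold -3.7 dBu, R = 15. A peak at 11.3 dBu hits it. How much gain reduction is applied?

Overshoot = 11.3 − (-3.7) = 15 dB.
A 15:1 ratio leaves 1 dB of that excess.
GR = overshoot in − overshoot out = 15 − 1 = 14 dB.

14 dB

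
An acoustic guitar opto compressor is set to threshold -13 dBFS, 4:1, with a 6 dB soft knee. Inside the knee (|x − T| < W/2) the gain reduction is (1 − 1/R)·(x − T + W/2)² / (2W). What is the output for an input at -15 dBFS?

-15.0625 dBFS

x − T + W/2 = -15 − (-13) + 3 = 1.
GR = (1 − 1/4) × 1² / 12 = 0.75 × 1 / 12 = 0.0625 dB.
Output = -15 − 0.0625 = -15.0625 dBFS.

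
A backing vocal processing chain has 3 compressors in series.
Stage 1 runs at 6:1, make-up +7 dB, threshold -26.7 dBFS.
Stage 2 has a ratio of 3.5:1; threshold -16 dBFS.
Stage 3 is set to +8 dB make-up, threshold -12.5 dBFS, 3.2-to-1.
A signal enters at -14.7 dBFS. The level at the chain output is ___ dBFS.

-9.7 dBFS

Stage 1: -14.7 dBFS is 12 dB over -26.7 dBFS; at 6:1 that becomes 2 dB over, giving -24.7 dBFS; +7 dB make-up → -17.7 dBFS.
Stage 2: -17.7 dBFS is at or below the -16 dBFS threshold — no compression; output -17.7 dBFS.
Stage 3: -17.7 dBFS is at or below the -12.5 dBFS threshold — no compression; make-up brings it to -9.7 dBFS.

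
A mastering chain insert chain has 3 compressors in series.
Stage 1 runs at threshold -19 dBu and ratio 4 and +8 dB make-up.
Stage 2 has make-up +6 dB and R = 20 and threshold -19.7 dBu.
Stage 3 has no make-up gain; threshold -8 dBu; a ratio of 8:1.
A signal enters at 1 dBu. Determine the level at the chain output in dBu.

Stage 1: 1 dBu is 20 dB over -19 dBu; at 4:1 that becomes 5 dB over, giving -14 dBu; +8 dB make-up → -6 dBu.
Stage 2: -6 dBu is 13.7 dB over -19.7 dBu; at 20:1 that becomes 0.685 dB over, giving -19.015 dBu; +6 dB make-up → -13.015 dBu.
Stage 3: -13.015 dBu ≤ -8 dBu, so stage 3 doesn't engage; output -13.015 dBu.

-13.015 dBu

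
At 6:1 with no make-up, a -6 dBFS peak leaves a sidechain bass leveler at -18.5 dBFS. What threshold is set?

-21 dBFS

Gain reduction = -6 − (-18.5) = 12.5 dB; output overshoot = GR / (R − 1) = 12.5 / 5 = 2.5 dB.
Threshold = output − output overshoot = -18.5 − 2.5 = -21 dBFS.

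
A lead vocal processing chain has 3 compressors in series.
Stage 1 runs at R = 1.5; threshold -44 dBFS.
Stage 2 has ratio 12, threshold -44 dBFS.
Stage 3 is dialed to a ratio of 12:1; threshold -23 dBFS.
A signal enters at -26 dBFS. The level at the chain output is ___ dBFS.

-43 dBFS

Stage 1: 18 dB above -44 dBFS, reduced 1.5:1 to 12 dB above → -32 dBFS.
Stage 2: 12 dB above -44 dBFS, reduced 12:1 to 1 dB above → -43 dBFS.
Stage 3: below threshold (-43 ≤ -23); passes unchanged; output -43 dBFS.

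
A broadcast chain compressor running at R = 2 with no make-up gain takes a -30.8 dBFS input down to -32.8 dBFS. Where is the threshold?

Gain reduction = -30.8 − (-32.8) = 2 dB; output overshoot = GR / (R − 1) = 2 / 1 = 2 dB.
Threshold = output − output overshoot = -32.8 − 2 = -34.8 dBFS.

-34.8 dBFS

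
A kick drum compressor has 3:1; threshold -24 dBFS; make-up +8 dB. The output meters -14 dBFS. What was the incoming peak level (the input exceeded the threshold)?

-18 dBFS

Remove make-up: -14 − 8 = -22 dBFS.
That's 2 dB above the -24 dBFS threshold.
Input overshoot = R × output overshoot = 6 dB → input = -24 + 6 = -18 dBFS.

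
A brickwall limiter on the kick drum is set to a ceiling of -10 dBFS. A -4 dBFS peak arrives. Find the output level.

-10 dBFS

At ∞:1, everything above -10 dBFS is held at the ceiling.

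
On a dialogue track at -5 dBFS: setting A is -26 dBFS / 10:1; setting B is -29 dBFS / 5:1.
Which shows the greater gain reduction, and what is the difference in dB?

A: 21 dB over, compressed to 2.1 dB over, so 18.9 dB of GR.
B: 24 dB over, compressed to 4.8 dB over, so 19.2 dB of GR.
B applies 0.3 dB more gain reduction.

B, by 0.3 dB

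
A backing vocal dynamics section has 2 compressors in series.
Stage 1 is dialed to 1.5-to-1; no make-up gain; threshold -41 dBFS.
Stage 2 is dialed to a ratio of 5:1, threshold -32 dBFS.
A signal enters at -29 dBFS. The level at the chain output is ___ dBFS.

Stage 1: 12 dB above -41 dBFS, reduced 1.5:1 to 8 dB above → -33 dBFS.
Stage 2: -33 dBFS ≤ -32 dBFS, so stage 2 doesn't engage; output -33 dBFS.

-33 dBFS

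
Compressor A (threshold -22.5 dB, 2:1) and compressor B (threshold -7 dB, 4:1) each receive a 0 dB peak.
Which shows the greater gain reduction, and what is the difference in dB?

A: 22.5 dB over, compressed to 11.25 dB over, so 11.25 dB of GR.
B: 7 dB over, compressed to 1.75 dB over, so 5.25 dB of GR.
A reduces 6 dB more.

A, by 6 dB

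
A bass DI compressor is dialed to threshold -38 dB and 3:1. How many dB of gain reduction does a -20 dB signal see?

12 dB

Overshoot = -20 − (-38) = 18 dB.
After 3:1 compression the overshoot becomes 18/3 = 6 dB.
Gain reduction = 18 − 6 = 12 dB.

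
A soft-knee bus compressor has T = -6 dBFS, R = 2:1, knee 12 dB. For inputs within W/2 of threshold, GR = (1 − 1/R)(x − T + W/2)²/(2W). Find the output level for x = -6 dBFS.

x − T + W/2 = -6 − (-6) + 6 = 6.
GR = (1 − 1/2) × 6² / 24 = 0.5 × 36 / 24 = 0.75 dB.
Output = -6 − 0.75 = -6.75 dBFS.

-6.75 dBFS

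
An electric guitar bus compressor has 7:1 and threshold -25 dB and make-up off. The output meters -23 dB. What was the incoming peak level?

The compressed level sits -23 − (-25) = 2 dB over threshold.
Before 7:1 compression the overshoot was 2 × 7 = 14 dB, so input = -25 + 14 = -11 dB.

-11 dB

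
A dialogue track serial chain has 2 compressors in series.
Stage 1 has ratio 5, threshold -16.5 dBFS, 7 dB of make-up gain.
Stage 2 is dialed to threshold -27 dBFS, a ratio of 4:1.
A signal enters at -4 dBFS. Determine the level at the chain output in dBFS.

-22 dBFS

Stage 1: overshoot 12.5 dB → 12.5/5 = 2.5 dB → -14 dBFS; +7 dB make-up → -7 dBFS.
Stage 2: 20 dB above -27 dBFS, reduced 4:1 to 5 dB above → -22 dBFS.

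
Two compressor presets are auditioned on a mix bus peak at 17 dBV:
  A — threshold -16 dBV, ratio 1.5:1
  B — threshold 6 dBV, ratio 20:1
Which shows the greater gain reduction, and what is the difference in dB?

A: 33 dB over, compressed to 22 dB over, so 11 dB of GR.
B: 11 dB over, compressed to 0.55 dB over, so 10.45 dB of GR.
Difference: 0.55 dB in favour of A.

A, by 0.55 dB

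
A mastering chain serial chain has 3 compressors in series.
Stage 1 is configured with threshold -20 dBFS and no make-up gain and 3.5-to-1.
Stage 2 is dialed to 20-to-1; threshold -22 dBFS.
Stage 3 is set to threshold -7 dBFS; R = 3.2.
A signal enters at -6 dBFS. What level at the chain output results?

Stage 1: overshoot 14 dB → 14/3.5 = 4 dB → -16 dBFS.
Stage 2: overshoot 6 dB → 6/20 = 0.3 dB → -21.7 dBFS.
Stage 3: below threshold (-21.7 ≤ -7); passes unchanged; output -21.7 dBFS.

-21.7 dBFS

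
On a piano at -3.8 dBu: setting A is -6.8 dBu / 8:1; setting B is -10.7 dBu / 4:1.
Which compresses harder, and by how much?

B, by 2.55 dB

A: 3 dB over, compressed to 0.375 dB over, so 2.625 dB of GR.
B: 6.9 dB over, compressed to 1.725 dB over, so 5.175 dB of GR.
B applies 2.55 dB more gain reduction.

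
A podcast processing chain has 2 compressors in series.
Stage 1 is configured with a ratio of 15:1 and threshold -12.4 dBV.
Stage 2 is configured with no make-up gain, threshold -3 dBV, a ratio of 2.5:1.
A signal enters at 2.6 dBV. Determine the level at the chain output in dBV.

-11.4 dBV

Stage 1: overshoot 15 dB → 15/15 = 1 dB → -11.4 dBV.
Stage 2: below threshold (-11.4 ≤ -3); passes unchanged; output -11.4 dBV.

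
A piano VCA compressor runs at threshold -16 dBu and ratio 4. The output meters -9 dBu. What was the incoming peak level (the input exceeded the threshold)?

12 dBu

The compressed level sits -9 − (-16) = 7 dB over threshold.
Input overshoot = R × output overshoot = 28 dB → input = -16 + 28 = 12 dBu.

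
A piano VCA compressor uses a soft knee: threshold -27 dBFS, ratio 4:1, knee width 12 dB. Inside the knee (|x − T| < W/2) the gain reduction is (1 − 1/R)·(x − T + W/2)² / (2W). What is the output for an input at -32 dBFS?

x − T + W/2 = -32 − (-27) + 6 = 1.
GR = (1 − 1/4) × 1² / 24 = 0.75 × 1 / 24 = 0.03125 dB.
Output = -32 − 0.03125 = -32.03125 dBFS.

-32.03125 dBFS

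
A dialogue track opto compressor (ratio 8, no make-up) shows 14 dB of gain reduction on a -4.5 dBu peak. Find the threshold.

-20.5 dBu

Let T be the threshold. Output overshoot = (input overshoot)/R, so -18.5 − T = (-4.5 − T)/8.
8·(-18.5 − T) = -4.5 − T → 7·T = -148 − (-4.5) = -143.5.
T = -143.5/7 = -20.5 dBu.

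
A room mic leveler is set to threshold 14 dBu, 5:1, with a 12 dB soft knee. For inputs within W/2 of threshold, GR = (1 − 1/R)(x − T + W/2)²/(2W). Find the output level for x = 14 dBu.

x − T + W/2 = 14 − 14 + 6 = 6.
GR = (1 − 1/5) × 6² / 24 = 0.8 × 36 / 24 = 1.2 dB.
Output = 14 − 1.2 = 12.8 dBu.

12.8 dBu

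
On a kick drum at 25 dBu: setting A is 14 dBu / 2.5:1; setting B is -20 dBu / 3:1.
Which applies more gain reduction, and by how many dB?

B, by 23.4 dB

A: GR = 11 − 11/2.5 = 6.6 dB.
B: GR = 45 − 45/3 = 30 dB.
Difference: 23.4 dB in favour of B.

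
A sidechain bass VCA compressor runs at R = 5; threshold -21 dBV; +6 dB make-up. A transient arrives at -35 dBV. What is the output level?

-29 dBV

-35 dBV is 14 dB below the -21 dBV threshold, so no gain reduction is applied.
Make-up gain adds 6 dB: -35 + 6 = -29 dBV.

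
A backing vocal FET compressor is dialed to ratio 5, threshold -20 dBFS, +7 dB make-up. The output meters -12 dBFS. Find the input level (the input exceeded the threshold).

Before make-up, the level was -12 − 7 = -19 dBFS.
That's 1 dB above the -20 dBFS threshold.
Before 5:1 compression the overshoot was 1 × 5 = 5 dB, so input = -20 + 5 = -15 dBFS.

-15 dBFS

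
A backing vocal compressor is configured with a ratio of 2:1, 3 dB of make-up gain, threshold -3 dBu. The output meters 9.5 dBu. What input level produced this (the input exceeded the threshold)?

16 dBu

Stripping the +3 dB make-up gives 6.5 dBu at the gain stage.
The compressed level sits 6.5 − (-3) = 9.5 dB over threshold.
Undo the ratio: input overshoot = 9.5 × 2 = 19 dB, giving input = 16 dBu.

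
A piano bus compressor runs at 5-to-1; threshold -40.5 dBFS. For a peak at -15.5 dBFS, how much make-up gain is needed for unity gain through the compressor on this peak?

Overshoot 25 dB → 25/5 = 5 dB after compression, so the compressed level is -40.5 + 5 = -35.5 dBFS.
Make-up = target − compressed = -15.5 − (-35.5) = 20 dB.

20 dB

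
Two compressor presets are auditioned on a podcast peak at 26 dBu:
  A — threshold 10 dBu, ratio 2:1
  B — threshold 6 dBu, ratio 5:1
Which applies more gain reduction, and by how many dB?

B, by 8 dB

A: 16 dB over, compressed to 8 dB over, so 8 dB of GR.
B: 20 dB over, compressed to 4 dB over, so 16 dB of GR.
B applies 8 dB more gain reduction.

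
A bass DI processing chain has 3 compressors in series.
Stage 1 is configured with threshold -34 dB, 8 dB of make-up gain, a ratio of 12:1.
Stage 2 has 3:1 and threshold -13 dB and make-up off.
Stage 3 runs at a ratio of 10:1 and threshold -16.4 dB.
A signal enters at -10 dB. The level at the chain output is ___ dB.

-24 dB

Stage 1: -10 dB is 24 dB over -34 dB; at 12:1 that becomes 2 dB over, giving -32 dB; +8 dB make-up → -24 dB.
Stage 2: below threshold (-24 ≤ -13); passes unchanged; output -24 dB.
Stage 3: below threshold (-24 ≤ -16.4); passes unchanged; output -24 dB.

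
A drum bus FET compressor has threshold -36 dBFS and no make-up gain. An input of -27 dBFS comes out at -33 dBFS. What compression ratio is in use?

3:1

Input overshoot = -27 − (-36) = 9 dB; output overshoot = -33 − (-36) = 3 dB.
Ratio = 9 / 3 = 3.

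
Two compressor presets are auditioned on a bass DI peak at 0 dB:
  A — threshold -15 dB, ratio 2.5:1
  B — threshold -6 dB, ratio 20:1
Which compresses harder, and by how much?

A, by 3.3 dB

A: GR = 15 − 15/2.5 = 9 dB.
B: GR = 6 − 6/20 = 5.7 dB.
A reduces 3.3 dB more.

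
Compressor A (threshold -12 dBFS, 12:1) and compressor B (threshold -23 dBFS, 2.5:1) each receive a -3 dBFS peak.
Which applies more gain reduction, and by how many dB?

A: GR = 9 − 9/12 = 8.25 dB.
B: GR = 20 − 20/2.5 = 12 dB.
Difference: 3.75 dB in favour of B.

B, by 3.75 dB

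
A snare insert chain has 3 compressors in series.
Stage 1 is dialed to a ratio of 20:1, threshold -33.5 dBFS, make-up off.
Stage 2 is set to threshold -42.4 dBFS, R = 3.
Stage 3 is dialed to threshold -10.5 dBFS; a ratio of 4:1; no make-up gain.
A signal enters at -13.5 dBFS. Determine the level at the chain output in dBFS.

Stage 1: -13.5 dBFS is 20 dB over -33.5 dBFS; at 20:1 that becomes 1 dB over, giving -32.5 dBFS.
Stage 2: 9.9 dB above -42.4 dBFS, reduced 3:1 to 3.3 dB above → -39.1 dBFS.
Stage 3: -39.1 dBFS is at or below the -10.5 dBFS threshold — no compression; output -39.1 dBFS.

-39.1 dBFS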